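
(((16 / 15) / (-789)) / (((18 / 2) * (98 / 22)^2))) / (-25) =1936 / 6393562875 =0.00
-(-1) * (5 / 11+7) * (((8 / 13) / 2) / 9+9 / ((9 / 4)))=38704 / 1287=30.07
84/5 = 16.80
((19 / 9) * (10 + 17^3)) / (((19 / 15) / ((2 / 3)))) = 5470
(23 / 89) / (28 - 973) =-0.00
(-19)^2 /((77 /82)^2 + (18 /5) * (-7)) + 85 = 57357395 /817579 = 70.16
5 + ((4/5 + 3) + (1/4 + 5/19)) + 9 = 6959/380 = 18.31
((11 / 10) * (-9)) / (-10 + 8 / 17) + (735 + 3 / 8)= 265109 / 360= 736.41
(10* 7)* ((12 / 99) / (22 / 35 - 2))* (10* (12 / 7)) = -3500 / 33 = -106.06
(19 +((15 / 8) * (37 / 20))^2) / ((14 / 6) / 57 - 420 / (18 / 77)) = -5433867 / 314596352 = -0.02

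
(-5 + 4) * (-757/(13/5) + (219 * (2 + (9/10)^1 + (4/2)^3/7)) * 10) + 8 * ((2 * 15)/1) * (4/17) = -8506.23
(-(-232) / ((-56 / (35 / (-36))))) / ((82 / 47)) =6815 / 2952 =2.31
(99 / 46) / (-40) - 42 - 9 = -93939 / 1840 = -51.05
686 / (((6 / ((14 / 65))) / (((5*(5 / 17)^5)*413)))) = 6197581250 / 55374423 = 111.92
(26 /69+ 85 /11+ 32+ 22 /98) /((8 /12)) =749930 /12397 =60.49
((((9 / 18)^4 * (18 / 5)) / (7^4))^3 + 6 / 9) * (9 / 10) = 5315054285190561 / 8858423808640000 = 0.60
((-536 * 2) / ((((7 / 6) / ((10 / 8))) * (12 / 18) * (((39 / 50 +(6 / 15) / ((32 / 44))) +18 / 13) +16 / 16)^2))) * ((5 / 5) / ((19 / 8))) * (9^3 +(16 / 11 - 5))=-9783072000000 / 256511651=-38138.90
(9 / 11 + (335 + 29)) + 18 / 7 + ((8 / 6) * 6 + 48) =32601 / 77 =423.39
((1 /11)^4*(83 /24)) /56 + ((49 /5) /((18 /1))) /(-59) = -160626161 /17414591040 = -0.01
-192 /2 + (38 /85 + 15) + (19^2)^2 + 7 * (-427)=10816373 /85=127251.45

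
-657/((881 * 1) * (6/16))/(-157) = 0.01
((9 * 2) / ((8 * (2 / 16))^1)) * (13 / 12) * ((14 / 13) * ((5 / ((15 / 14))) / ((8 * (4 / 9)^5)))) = 2893401 / 4096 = 706.40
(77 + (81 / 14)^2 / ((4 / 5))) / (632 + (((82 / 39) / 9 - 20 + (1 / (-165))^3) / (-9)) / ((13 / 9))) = 23578021627875 / 125688056754064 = 0.19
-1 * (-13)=13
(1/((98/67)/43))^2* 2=8300161/4802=1728.48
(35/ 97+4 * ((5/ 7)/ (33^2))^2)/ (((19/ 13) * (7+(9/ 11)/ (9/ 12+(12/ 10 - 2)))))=-1391591305/ 52779845349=-0.03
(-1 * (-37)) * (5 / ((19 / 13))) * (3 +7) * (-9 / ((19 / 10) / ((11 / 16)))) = -5952375 / 1444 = -4122.14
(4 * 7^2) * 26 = 5096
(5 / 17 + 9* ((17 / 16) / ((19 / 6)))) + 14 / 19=10467 / 2584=4.05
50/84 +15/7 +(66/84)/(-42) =533/196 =2.72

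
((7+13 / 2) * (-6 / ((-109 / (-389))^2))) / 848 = -12257001 / 10075088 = -1.22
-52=-52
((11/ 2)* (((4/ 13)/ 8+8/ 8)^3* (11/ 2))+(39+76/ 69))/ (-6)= -358864535/ 29105856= -12.33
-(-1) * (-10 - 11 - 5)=-26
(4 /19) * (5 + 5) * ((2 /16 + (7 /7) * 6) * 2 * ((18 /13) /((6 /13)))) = 1470 /19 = 77.37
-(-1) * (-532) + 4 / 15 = -7976 / 15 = -531.73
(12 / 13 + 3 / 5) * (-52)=-79.20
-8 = -8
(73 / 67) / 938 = 73 / 62846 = 0.00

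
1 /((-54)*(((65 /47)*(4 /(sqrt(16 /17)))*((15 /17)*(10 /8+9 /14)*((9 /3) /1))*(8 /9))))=-0.00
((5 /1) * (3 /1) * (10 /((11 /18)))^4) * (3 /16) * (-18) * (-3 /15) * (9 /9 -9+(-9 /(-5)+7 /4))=-47298249000 /14641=-3230534.05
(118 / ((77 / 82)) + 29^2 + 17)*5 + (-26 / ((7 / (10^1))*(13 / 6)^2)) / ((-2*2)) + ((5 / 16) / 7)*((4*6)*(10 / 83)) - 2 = 408636989 / 83083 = 4918.42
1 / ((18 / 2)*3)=1 / 27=0.04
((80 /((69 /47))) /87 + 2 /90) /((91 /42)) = 12978 /43355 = 0.30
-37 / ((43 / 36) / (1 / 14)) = -666 / 301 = -2.21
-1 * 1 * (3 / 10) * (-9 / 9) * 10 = 3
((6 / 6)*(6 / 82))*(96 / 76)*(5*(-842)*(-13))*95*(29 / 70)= 57138120 / 287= 199087.53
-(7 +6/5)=-41/5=-8.20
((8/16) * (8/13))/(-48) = -1/156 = -0.01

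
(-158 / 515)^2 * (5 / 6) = 12482 / 159135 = 0.08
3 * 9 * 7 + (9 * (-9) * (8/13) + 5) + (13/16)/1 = 30153/208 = 144.97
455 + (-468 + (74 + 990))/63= 29261/63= 464.46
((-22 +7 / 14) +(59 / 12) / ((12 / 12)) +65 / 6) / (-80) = 23 / 320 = 0.07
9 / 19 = 0.47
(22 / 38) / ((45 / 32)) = 352 / 855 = 0.41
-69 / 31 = -2.23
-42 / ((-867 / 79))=1106 / 289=3.83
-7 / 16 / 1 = -7 / 16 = -0.44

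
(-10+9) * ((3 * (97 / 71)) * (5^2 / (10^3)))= -291 / 2840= -0.10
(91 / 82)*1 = 91 / 82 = 1.11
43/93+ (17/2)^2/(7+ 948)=191137/355260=0.54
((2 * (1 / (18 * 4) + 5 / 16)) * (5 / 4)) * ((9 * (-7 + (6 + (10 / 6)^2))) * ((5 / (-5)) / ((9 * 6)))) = -235 / 972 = -0.24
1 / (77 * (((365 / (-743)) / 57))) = -42351 / 28105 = -1.51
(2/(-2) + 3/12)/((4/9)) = -1.69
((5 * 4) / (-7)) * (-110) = 2200 / 7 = 314.29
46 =46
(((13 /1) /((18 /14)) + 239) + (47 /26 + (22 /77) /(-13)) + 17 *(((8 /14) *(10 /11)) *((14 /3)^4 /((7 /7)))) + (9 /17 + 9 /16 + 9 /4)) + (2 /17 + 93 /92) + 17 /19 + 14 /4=3297645798617 /741354768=4448.13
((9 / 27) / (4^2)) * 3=1 / 16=0.06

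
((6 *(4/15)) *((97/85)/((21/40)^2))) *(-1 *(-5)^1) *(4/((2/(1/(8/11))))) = 682880/7497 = 91.09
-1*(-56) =56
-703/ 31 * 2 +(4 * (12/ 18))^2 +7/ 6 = -20689/ 558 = -37.08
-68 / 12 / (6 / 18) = -17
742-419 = 323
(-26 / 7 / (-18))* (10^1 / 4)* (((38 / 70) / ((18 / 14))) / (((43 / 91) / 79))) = 253669 / 6966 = 36.42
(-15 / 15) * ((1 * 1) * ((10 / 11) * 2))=-20 / 11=-1.82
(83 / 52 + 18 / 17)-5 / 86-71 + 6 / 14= -18086951 / 266084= -67.97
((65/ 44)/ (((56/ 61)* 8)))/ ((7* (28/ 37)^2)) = 5428085/ 108179456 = 0.05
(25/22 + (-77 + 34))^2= 848241/484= 1752.56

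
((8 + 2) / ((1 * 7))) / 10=1 / 7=0.14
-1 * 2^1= -2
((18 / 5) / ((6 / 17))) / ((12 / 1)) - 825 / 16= -4057 / 80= -50.71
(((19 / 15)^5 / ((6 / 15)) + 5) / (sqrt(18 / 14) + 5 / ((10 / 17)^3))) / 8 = 137386851959 / 2048526243450 - 15979396* sqrt(7) / 13656841623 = 0.06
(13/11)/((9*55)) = 0.00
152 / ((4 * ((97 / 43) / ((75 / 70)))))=12255 / 679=18.05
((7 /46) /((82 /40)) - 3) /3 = -2759 /2829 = -0.98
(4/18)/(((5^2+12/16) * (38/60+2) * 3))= 80/73233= 0.00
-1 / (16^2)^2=-1 / 65536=-0.00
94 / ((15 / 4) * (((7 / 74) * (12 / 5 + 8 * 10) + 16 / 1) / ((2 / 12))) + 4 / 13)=45214 / 257665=0.18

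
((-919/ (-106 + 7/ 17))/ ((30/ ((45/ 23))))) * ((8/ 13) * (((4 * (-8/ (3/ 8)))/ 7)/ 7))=-15997952/ 26298545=-0.61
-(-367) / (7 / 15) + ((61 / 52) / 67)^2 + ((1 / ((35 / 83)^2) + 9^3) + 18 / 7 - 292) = 18313464777409 / 14869363600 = 1231.62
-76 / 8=-19 / 2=-9.50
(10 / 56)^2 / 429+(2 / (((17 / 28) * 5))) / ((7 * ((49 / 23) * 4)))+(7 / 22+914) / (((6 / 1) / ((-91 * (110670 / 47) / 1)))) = -43874248265559157 / 1343662320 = -32652733.96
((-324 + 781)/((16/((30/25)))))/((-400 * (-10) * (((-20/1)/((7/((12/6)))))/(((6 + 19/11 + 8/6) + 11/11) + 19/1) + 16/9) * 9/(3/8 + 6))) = 469379673/122275840000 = 0.00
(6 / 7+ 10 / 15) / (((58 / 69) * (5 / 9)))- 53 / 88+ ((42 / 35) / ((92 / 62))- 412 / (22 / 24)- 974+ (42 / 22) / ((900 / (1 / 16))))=-350059230317 / 246523200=-1419.98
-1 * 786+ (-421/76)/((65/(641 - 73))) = -1030492/1235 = -834.41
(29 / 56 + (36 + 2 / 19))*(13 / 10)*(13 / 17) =6585423 / 180880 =36.41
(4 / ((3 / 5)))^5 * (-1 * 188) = -601600000 / 243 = -2475720.16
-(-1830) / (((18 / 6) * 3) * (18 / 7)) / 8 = 2135 / 216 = 9.88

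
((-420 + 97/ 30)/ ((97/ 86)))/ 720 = -537629/ 1047600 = -0.51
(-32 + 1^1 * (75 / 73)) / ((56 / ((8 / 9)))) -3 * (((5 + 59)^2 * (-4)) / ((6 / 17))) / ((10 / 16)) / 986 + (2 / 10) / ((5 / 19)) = 107770712 / 476325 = 226.25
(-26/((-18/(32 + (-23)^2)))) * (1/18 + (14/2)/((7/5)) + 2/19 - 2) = 2627911/1026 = 2561.32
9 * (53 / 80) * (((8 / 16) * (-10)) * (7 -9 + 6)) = -477 / 4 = -119.25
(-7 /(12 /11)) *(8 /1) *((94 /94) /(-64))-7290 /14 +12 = -341317 /672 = -507.91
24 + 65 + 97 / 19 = 1788 / 19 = 94.11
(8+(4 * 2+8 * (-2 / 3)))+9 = 59 / 3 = 19.67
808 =808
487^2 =237169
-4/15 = -0.27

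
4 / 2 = 2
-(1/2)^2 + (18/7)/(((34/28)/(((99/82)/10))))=79/13940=0.01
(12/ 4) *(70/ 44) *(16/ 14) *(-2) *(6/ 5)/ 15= -48/ 55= -0.87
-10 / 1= -10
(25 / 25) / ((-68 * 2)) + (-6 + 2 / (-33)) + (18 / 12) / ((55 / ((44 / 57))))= -2578159 / 426360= -6.05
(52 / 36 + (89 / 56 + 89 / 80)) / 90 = 20897 / 453600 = 0.05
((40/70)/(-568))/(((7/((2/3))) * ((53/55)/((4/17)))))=-220/9403737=-0.00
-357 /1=-357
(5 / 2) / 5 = 1 / 2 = 0.50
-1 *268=-268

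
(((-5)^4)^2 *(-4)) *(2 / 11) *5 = -15625000 / 11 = -1420454.55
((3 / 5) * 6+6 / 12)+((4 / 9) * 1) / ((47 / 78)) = 6821 / 1410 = 4.84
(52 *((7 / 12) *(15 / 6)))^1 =75.83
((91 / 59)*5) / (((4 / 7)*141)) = 3185 / 33276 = 0.10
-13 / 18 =-0.72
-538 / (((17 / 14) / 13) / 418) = -40928888 / 17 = -2407581.65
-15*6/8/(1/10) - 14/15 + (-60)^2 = 104597/30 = 3486.57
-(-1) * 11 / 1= 11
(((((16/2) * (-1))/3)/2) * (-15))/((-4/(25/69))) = -125/69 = -1.81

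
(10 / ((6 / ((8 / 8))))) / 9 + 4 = 113 / 27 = 4.19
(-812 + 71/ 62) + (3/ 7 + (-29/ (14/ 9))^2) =-2812399/ 6076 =-462.87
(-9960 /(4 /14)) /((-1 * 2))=17430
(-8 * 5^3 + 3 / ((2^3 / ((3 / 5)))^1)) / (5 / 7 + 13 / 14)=-279937 / 460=-608.56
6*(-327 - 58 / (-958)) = -939624 / 479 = -1961.64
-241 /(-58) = 241 /58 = 4.16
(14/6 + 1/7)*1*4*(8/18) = 832/189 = 4.40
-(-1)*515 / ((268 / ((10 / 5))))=515 / 134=3.84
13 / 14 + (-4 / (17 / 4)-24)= -5715 / 238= -24.01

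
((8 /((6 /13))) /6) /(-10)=-0.29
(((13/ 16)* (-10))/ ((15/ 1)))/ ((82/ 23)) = -299/ 1968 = -0.15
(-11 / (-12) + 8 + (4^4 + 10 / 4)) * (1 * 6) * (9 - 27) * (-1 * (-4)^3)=-1848384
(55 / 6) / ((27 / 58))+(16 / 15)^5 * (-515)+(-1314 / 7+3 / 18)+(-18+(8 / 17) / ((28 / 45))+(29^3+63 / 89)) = 75578890466929 / 3217016250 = 23493.47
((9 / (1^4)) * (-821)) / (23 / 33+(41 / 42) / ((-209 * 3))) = -194581926 / 18313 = -10625.34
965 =965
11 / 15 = 0.73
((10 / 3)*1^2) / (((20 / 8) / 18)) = 24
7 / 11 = 0.64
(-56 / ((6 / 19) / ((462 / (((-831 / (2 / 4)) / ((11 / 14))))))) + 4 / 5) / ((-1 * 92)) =-82127 / 191130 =-0.43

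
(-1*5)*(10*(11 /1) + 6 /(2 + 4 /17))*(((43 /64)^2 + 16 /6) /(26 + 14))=-82032415 /1867776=-43.92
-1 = -1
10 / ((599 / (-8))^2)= 640 / 358801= 0.00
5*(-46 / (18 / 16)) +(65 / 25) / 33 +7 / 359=-36313334 / 177705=-204.35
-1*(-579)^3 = 194104539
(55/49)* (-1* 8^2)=-3520/49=-71.84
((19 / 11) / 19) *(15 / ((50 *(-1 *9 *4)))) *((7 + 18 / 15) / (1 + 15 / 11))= -41 / 15600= -0.00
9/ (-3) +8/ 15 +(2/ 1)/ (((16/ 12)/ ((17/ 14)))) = -271/ 420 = -0.65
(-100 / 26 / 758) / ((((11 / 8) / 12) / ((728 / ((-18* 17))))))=0.11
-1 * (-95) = 95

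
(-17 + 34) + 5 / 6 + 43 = 365 / 6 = 60.83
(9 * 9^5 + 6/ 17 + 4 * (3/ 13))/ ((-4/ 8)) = -1062884.55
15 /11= 1.36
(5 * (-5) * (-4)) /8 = 25 /2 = 12.50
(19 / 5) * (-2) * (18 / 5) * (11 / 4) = -75.24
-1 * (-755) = 755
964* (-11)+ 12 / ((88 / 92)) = -116506 / 11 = -10591.45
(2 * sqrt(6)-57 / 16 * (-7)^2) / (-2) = 2793 / 32-sqrt(6) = 84.83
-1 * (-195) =195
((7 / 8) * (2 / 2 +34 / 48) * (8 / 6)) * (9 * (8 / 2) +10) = 6601 / 72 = 91.68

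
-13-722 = -735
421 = 421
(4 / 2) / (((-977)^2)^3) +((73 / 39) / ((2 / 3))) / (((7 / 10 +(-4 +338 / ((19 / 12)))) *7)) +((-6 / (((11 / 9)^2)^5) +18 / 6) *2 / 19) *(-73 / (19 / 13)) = -341203080899146695862378026566877172921 / 29592030523851967906155316726210467087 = -11.53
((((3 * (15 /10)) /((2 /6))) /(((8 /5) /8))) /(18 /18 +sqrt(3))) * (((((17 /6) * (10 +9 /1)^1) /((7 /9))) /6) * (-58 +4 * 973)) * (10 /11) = -417953925 /308 +417953925 * sqrt(3) /308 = 993388.01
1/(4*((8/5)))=0.16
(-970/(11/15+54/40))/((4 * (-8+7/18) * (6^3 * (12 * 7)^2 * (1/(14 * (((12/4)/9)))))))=97/2071440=0.00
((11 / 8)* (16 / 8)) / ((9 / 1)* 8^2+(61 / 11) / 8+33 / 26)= 3146 / 661189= 0.00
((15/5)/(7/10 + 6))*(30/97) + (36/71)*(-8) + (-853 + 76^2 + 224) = 2373167251/461429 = 5143.08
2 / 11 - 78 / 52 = -1.32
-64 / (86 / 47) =-1504 / 43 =-34.98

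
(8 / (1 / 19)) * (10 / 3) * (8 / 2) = 2026.67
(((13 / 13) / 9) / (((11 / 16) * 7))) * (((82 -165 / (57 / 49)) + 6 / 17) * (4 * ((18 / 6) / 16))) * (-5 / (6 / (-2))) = -6100 / 3553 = -1.72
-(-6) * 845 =5070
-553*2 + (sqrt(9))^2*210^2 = 395794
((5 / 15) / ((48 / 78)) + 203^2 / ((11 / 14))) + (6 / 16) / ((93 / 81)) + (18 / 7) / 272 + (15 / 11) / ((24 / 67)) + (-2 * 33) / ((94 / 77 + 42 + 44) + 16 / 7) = 4000693572199 / 76273764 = 52451.77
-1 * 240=-240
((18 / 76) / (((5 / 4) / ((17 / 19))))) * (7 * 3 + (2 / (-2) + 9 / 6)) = 6579 / 1805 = 3.64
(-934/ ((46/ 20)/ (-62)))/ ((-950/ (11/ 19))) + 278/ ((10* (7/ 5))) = 1311669/ 290605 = 4.51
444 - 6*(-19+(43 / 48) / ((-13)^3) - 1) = 9912907 / 17576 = 564.00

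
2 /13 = 0.15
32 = 32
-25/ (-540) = 5/ 108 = 0.05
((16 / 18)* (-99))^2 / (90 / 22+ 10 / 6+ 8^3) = 127776 / 8543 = 14.96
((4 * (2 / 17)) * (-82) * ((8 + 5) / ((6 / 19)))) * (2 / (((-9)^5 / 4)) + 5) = -23918920792 / 3011499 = -7942.53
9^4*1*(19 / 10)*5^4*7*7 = 763536375 / 2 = 381768187.50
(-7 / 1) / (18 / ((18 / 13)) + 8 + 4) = -0.28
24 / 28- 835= -5839 / 7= -834.14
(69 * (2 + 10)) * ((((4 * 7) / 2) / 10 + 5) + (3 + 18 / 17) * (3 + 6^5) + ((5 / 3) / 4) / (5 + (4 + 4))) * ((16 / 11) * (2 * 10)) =168109520064 / 221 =760676561.38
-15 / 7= -2.14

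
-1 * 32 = -32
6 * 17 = 102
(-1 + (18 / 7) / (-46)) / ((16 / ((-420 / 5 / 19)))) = 255 / 874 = 0.29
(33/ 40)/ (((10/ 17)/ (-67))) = -37587/ 400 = -93.97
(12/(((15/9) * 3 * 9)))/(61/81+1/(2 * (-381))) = 27432/77335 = 0.35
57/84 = 19/28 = 0.68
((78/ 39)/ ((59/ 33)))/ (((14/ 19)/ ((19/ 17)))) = 11913/ 7021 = 1.70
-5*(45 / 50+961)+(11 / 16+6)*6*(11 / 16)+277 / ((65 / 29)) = -38757301 / 8320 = -4658.33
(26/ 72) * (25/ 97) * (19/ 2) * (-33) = -67925/ 2328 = -29.18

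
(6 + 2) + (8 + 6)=22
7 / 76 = 0.09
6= 6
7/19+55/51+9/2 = 11525/1938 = 5.95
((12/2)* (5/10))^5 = 243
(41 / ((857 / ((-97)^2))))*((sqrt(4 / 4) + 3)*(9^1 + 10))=29318444 / 857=34210.55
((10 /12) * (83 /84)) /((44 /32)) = 0.60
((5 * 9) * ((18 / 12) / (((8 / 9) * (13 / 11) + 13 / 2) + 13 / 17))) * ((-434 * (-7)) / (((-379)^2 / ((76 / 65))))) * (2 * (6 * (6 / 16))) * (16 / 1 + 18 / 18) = 802621293012 / 52264783337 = 15.36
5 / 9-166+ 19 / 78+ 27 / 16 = -306097 / 1872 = -163.51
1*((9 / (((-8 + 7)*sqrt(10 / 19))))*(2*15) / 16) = -27*sqrt(190) / 16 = -23.26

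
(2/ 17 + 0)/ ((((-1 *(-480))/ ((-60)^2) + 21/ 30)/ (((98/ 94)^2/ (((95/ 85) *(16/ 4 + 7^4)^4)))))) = 0.00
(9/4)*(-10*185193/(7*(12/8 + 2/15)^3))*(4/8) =-56252373750/823543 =-68305.33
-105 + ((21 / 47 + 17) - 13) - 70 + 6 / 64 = -256371 / 1504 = -170.46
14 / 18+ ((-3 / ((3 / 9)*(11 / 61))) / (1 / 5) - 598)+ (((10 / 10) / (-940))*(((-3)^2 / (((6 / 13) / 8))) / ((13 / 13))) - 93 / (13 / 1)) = -258314488 / 302445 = -854.09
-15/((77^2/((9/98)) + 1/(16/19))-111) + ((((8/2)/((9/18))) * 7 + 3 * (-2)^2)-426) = -3322549682/9280859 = -358.00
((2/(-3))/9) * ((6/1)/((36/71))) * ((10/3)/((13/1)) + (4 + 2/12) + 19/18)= -45511/9477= -4.80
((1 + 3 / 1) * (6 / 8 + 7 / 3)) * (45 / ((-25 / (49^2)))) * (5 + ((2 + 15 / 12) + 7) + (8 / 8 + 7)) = -24785523 / 20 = -1239276.15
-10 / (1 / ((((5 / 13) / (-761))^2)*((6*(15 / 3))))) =-7500 / 97871449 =-0.00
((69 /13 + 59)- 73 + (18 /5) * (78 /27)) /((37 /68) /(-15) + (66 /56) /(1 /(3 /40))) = 1268064 /38701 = 32.77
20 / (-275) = -4 / 55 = -0.07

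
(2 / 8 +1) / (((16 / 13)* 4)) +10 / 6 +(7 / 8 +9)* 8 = 62147 / 768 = 80.92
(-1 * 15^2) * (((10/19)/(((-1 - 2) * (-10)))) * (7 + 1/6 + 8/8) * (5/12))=-6125/456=-13.43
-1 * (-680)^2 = -462400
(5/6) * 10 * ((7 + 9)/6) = 200/9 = 22.22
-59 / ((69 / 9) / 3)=-531 / 23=-23.09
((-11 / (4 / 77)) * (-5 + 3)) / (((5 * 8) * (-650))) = -847 / 52000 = -0.02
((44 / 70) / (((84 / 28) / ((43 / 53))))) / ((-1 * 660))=-43 / 166950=-0.00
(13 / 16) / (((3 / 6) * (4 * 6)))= 13 / 192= 0.07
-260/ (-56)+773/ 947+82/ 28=55602/ 6629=8.39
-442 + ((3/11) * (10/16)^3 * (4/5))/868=-540187573/1222144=-442.00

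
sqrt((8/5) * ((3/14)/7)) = 2 * sqrt(15)/35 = 0.22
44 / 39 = 1.13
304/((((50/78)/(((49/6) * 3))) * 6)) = 48412/25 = 1936.48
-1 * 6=-6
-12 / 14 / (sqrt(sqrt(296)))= -3 *2^(1 / 4) *37^(3 / 4) / 259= -0.21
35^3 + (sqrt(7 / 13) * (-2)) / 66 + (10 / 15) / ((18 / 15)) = 385880 / 9-sqrt(91) / 429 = 42875.53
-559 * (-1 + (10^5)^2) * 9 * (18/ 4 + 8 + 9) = -1081664999891833.50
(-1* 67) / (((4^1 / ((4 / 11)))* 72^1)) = -67 / 792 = -0.08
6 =6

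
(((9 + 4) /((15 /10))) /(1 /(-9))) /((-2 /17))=663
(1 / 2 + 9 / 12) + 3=17 / 4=4.25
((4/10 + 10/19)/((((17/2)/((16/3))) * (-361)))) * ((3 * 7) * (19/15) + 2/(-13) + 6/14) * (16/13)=-183648256/3448533725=-0.05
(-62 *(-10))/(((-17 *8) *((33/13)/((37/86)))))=-74555/96492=-0.77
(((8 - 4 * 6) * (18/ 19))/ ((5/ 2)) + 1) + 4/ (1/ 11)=3699/ 95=38.94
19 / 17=1.12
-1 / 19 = -0.05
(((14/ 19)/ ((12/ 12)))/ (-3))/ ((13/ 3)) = -14/ 247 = -0.06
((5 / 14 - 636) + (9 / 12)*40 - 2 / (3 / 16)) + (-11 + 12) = -25843 / 42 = -615.31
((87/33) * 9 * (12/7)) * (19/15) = 19836/385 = 51.52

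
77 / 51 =1.51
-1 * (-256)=256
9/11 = 0.82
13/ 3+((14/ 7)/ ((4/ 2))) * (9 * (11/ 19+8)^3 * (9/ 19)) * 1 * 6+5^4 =6560275174/ 390963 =16779.79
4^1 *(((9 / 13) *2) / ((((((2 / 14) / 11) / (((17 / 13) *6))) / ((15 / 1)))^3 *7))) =16818254666136000 / 28561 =588853844968.17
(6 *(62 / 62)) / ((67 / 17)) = 102 / 67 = 1.52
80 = 80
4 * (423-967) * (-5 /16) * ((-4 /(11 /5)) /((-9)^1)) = 13600 /99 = 137.37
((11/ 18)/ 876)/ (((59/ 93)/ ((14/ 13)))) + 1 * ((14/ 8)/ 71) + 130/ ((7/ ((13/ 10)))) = 12105987347/ 500895486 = 24.17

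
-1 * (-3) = 3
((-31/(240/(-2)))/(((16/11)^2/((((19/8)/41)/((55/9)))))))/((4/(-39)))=-758043/67174400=-0.01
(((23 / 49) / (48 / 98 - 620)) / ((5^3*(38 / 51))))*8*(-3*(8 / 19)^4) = 14413824 / 2348889413875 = 0.00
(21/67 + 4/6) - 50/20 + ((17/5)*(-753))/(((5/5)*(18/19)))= -2717473/1005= -2703.95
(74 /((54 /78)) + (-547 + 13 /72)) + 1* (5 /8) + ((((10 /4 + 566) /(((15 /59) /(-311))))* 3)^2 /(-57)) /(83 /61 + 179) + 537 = -79652006448287177 /188134200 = -423378665.06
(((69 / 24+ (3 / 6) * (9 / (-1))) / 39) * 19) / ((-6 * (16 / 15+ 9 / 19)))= 0.09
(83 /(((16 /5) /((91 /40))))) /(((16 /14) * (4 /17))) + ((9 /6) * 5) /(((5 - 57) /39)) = 875767 /4096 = 213.81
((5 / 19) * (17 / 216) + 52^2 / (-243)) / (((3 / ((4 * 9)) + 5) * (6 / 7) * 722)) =-2871701 / 813367656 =-0.00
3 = 3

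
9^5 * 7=413343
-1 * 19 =-19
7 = 7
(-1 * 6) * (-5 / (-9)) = -10 / 3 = -3.33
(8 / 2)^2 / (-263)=-16 / 263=-0.06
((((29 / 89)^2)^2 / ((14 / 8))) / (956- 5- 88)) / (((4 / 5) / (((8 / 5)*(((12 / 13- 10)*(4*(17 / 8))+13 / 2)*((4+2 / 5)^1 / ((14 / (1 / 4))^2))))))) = -14292027167 / 9657579368407880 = -0.00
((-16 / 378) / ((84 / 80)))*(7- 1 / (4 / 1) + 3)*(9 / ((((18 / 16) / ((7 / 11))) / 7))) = -4160 / 297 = -14.01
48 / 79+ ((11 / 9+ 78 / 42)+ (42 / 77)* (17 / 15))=1178468 / 273735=4.31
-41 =-41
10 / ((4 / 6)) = 15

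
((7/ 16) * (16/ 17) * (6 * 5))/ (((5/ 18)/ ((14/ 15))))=3528/ 85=41.51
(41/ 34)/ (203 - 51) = 41/ 5168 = 0.01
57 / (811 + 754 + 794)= 57 / 2359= 0.02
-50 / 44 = -25 / 22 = -1.14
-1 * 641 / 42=-641 / 42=-15.26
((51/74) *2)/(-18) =-0.08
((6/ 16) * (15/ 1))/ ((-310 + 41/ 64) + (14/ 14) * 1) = -72/ 3947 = -0.02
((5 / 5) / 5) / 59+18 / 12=887 / 590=1.50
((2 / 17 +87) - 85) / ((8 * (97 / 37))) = 0.10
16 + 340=356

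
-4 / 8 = -1 / 2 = -0.50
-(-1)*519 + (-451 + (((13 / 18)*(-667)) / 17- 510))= -143923 / 306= -470.34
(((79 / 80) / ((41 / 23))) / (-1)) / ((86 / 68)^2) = -525113 / 1516180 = -0.35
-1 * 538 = -538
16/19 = 0.84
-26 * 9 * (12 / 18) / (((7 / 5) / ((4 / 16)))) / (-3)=65 / 7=9.29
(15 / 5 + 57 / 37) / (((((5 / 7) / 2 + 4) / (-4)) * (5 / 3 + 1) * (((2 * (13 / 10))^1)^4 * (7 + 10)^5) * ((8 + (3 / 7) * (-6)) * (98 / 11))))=-866250 / 1739014391725091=-0.00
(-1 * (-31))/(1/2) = 62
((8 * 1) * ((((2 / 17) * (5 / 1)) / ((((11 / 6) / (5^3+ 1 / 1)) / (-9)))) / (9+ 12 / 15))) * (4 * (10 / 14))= -848.63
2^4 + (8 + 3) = 27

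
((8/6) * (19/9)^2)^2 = 2085136/59049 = 35.31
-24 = -24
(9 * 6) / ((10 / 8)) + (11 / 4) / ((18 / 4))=3943 / 90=43.81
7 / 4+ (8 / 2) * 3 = 55 / 4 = 13.75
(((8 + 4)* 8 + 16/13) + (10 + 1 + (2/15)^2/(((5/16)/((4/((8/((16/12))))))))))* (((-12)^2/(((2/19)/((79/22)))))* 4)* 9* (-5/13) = -342248821872/46475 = -7364148.94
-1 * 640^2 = -409600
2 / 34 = 1 / 17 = 0.06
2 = 2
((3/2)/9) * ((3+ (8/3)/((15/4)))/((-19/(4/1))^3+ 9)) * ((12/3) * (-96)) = 684032/282735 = 2.42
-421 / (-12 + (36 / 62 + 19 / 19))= 13051 / 323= 40.41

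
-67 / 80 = -0.84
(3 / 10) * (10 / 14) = 3 / 14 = 0.21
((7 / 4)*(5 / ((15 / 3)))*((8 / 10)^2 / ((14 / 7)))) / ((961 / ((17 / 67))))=238 / 1609675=0.00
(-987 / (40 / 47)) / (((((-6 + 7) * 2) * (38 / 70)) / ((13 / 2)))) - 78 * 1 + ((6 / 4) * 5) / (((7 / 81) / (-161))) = -12764103 / 608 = -20993.59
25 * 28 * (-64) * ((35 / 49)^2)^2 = -4000000 / 343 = -11661.81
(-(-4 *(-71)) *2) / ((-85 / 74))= 42032 / 85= 494.49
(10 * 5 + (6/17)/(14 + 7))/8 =6.25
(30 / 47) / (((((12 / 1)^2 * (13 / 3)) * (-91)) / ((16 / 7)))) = -10 / 389207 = -0.00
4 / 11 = 0.36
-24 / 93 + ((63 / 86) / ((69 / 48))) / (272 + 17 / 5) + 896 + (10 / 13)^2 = 710569756684 / 792749763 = 896.34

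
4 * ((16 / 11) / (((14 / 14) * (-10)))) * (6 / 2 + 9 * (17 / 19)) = -1344 / 209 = -6.43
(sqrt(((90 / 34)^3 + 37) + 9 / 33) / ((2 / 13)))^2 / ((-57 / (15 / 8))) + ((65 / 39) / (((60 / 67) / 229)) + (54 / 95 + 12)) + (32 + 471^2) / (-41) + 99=-15798276122851 / 3190698720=-4951.35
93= 93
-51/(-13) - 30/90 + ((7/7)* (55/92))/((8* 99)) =309185/86112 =3.59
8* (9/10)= 36/5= 7.20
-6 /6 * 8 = -8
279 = 279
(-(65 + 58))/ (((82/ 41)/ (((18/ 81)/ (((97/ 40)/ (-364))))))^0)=-123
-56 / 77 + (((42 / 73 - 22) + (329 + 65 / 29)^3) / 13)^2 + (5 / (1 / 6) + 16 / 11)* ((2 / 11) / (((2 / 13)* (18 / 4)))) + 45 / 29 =4559619284355080845576061398205 / 583375642232637969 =7815923316415.74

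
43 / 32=1.34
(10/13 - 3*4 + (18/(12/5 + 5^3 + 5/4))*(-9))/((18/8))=-1671112/301041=-5.55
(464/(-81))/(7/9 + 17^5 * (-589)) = 0.00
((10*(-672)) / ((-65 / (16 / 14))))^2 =2359296 / 169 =13960.33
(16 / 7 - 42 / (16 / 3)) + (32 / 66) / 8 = -10217 / 1848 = -5.53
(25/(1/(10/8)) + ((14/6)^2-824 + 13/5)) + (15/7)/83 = -82061807/104580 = -784.68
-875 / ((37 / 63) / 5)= -275625 / 37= -7449.32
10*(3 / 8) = 15 / 4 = 3.75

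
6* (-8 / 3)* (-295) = 4720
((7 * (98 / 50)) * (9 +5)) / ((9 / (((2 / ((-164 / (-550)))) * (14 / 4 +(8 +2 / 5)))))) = 1703.47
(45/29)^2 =2025/841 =2.41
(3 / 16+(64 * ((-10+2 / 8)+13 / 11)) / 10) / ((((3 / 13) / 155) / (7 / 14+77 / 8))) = -523278171 / 1408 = -371646.43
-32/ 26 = -16/ 13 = -1.23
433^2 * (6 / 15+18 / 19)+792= 24073832 / 95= 253408.76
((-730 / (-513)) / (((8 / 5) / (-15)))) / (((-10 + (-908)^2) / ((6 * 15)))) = -45625 / 31329252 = -0.00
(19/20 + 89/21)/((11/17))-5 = 13943/4620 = 3.02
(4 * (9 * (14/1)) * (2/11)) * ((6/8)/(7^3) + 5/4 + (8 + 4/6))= 489912/539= 908.93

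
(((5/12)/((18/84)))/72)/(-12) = -35/15552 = -0.00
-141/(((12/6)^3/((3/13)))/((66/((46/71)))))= -991089/2392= -414.33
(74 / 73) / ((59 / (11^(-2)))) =74 / 521147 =0.00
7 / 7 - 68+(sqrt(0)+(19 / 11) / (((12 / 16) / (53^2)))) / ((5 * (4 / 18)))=316541 / 55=5755.29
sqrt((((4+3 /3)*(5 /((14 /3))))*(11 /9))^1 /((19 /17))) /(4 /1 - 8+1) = -5*sqrt(149226) /2394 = -0.81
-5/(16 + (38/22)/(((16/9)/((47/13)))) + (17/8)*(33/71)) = -812240/3330241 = -0.24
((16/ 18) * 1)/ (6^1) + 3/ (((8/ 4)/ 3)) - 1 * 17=-667/ 54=-12.35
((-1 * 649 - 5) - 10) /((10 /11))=-3652 /5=-730.40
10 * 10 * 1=100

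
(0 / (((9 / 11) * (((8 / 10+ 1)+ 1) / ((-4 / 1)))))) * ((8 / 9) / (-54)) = 0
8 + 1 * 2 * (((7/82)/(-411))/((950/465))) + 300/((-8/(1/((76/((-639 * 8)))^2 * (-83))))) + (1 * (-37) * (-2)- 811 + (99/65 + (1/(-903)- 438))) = 17359438513816363/19756991853690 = 878.65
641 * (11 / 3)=7051 / 3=2350.33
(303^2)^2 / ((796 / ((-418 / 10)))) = -1761638528529 / 3980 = -442622745.86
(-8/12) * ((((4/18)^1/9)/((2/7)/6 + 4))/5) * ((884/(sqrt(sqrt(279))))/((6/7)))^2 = -15767024 * sqrt(31)/1694925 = -51.79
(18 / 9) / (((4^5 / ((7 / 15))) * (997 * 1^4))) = 7 / 7656960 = 0.00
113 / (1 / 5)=565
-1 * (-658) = 658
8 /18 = 4 /9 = 0.44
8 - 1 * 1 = 7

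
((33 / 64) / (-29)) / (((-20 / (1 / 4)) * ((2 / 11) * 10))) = 363 / 2969600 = 0.00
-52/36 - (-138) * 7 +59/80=695011/720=965.29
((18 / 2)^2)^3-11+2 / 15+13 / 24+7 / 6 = 63771821 / 120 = 531431.84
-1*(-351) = 351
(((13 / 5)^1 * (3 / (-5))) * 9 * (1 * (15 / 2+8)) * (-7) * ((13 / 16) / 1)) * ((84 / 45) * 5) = 2310399 / 200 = 11552.00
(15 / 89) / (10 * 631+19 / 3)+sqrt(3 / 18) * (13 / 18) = 45 / 1686461+13 * sqrt(6) / 108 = 0.29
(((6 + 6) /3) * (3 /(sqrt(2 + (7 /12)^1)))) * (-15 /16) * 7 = -315 * sqrt(93) /62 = -49.00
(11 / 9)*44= 484 / 9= 53.78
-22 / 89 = -0.25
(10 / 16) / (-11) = -5 / 88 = -0.06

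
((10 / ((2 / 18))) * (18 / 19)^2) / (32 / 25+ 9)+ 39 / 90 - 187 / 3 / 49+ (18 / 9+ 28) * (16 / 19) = 1467560253 / 45460730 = 32.28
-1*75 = -75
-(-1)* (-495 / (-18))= 55 / 2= 27.50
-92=-92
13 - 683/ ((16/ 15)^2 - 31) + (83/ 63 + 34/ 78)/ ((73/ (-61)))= 13821424790/ 401708853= 34.41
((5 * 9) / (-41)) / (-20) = 0.05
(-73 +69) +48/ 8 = 2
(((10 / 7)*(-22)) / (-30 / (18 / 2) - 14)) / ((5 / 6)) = 2.18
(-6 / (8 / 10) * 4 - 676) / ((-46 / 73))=25769 / 23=1120.39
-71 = -71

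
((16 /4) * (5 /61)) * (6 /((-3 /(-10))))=400 /61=6.56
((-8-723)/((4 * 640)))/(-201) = 731/514560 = 0.00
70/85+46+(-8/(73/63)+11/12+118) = 2365387/14892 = 158.84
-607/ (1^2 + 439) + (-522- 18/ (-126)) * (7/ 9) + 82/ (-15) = -1634431/ 3960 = -412.74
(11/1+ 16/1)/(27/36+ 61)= 0.44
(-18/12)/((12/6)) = -3/4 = -0.75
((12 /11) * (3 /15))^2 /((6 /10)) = 48 /605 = 0.08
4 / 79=0.05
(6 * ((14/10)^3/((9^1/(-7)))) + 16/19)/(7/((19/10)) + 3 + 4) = -85238/76125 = -1.12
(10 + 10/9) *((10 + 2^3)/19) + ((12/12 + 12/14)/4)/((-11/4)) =15153/1463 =10.36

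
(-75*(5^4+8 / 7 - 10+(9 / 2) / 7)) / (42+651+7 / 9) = -5828625 / 87416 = -66.68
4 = 4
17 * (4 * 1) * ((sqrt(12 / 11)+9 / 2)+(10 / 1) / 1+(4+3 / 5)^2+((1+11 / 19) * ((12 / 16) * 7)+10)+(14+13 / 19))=136 * sqrt(33) / 11+2216868 / 475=4738.11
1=1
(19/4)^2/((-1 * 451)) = -361/7216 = -0.05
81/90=9/10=0.90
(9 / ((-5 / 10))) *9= -162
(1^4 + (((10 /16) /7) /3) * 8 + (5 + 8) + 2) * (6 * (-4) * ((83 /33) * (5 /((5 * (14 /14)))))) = -20584 /21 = -980.19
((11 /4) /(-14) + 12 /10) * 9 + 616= 175009 /280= 625.03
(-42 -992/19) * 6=-10740/19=-565.26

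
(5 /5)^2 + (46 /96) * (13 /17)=1115 /816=1.37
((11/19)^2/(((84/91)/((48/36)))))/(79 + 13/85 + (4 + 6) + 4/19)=133705/24679062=0.01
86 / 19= 4.53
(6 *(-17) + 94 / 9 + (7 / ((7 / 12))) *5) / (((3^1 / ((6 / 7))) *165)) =-568 / 10395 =-0.05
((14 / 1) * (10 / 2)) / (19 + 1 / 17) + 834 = 135703 / 162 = 837.67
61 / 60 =1.02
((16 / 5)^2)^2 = 65536 / 625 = 104.86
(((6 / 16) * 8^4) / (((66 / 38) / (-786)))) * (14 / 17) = -107046912 / 187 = -572443.38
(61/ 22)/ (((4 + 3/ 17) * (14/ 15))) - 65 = -1405865/ 21868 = -64.29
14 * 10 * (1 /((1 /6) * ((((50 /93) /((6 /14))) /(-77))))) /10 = -128898 /25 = -5155.92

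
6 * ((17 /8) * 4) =51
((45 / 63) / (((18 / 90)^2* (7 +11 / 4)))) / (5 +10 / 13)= 20 / 63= 0.32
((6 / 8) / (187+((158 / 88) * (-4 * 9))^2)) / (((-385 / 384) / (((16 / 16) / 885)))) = -264 / 1363282025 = -0.00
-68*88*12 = -71808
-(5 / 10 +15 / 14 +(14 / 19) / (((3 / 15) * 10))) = -258 / 133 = -1.94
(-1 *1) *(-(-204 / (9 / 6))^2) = 18496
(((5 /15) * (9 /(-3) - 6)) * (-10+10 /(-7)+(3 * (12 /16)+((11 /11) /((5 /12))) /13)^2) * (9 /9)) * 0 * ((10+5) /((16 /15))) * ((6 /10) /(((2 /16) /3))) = 0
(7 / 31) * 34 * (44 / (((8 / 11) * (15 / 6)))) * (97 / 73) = 2793406 / 11315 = 246.88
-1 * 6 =-6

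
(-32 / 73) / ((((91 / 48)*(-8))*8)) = 24 / 6643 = 0.00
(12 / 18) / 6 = 1 / 9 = 0.11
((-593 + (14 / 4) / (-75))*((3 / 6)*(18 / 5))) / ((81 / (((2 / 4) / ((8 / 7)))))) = -622699 / 108000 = -5.77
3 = 3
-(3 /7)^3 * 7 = -27 /49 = -0.55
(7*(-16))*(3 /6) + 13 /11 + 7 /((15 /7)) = -8506 /165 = -51.55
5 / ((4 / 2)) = 5 / 2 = 2.50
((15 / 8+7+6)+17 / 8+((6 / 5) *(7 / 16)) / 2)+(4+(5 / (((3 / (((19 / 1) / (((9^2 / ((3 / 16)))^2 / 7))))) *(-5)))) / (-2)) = 119043449 / 5598720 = 21.26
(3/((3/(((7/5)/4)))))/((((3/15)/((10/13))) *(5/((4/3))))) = 14/39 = 0.36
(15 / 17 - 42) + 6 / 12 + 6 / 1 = -1177 / 34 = -34.62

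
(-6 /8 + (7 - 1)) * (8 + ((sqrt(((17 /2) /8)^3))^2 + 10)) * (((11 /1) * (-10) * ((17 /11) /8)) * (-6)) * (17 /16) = 7159083435 /524288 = 13654.87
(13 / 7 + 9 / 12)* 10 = 365 / 14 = 26.07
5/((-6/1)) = -5/6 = -0.83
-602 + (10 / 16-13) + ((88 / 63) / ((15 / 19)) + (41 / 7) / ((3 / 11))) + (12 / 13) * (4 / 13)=-754887811 / 1277640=-590.85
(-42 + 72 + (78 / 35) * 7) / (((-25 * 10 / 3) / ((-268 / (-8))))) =-11457 / 625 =-18.33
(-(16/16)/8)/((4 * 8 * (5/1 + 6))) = -1/2816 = -0.00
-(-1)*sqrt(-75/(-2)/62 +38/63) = sqrt(2047829)/1302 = 1.10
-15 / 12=-5 / 4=-1.25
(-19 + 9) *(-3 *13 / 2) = 195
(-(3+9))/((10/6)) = -36/5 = -7.20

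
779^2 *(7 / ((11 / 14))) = 59470418 / 11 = 5406401.64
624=624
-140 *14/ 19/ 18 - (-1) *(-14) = -3374/ 171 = -19.73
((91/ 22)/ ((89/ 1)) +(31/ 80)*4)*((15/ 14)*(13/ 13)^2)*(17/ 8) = 1594209/ 438592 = 3.63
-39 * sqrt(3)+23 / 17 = 23 / 17 - 39 * sqrt(3) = -66.20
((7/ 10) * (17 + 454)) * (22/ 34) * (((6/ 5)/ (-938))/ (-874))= 15543/ 49774300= 0.00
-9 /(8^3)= -9 /512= -0.02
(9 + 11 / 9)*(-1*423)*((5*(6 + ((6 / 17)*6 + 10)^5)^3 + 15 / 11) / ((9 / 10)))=-121418985601606879080447281364417099162200 / 283379882099471763507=-428467203465722703444.41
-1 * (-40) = 40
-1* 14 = -14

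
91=91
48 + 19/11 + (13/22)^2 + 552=291405/484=602.08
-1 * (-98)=98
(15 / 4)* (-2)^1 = -15 / 2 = -7.50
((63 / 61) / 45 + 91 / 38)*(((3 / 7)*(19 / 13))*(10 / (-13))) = -12009 / 10309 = -1.16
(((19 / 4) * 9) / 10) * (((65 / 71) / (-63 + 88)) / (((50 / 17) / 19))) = 718029 / 710000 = 1.01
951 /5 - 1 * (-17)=1036 /5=207.20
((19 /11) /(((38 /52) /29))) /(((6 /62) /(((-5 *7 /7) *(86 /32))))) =-2512705 /264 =-9517.82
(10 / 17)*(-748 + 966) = 2180 / 17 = 128.24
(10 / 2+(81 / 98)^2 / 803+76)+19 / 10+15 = 3775062679 / 38560060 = 97.90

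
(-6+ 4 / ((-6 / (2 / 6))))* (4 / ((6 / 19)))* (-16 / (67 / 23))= 432.89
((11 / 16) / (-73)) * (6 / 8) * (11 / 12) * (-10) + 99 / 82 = 487333 / 383104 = 1.27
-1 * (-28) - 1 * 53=-25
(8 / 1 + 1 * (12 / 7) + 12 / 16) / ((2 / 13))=3809 / 56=68.02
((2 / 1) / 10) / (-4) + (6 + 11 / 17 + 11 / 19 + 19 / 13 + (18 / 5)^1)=1027709 / 83980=12.24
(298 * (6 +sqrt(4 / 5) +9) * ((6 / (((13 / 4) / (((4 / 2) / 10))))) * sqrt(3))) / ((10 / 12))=85824 * sqrt(15) / 1625 +128736 * sqrt(3) / 65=3634.97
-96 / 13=-7.38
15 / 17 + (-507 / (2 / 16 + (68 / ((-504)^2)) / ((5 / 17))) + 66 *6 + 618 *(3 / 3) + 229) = -1891308946 / 679643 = -2782.80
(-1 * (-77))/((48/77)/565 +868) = 3349885/37762388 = 0.09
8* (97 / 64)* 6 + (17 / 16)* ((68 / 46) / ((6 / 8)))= 20657 / 276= 74.84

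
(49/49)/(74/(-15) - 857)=-15/12929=-0.00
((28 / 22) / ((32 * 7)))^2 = 1 / 30976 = 0.00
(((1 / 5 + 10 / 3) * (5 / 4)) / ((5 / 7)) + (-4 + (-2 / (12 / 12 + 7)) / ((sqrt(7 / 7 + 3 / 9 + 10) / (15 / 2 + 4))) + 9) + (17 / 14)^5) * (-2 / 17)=-111517831 / 68572560 + 23 * sqrt(102) / 2312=-1.53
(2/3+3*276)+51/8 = 20041/24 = 835.04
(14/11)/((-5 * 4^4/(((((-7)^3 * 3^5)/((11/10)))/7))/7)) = 583443/7744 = 75.34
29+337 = 366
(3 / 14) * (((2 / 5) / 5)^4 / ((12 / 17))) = 34 / 2734375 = 0.00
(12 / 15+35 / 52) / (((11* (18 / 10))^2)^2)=47875 / 4995099252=0.00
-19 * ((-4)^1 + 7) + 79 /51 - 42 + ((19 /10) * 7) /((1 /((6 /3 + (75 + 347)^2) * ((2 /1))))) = 1207932488 /255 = 4736990.15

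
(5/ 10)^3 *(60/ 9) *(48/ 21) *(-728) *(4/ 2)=-8320/ 3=-2773.33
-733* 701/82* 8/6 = -1027666/123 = -8355.01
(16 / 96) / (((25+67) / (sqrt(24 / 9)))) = sqrt(6) / 828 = 0.00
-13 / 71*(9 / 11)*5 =-585 / 781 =-0.75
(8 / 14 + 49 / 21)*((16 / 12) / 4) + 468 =29545 / 63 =468.97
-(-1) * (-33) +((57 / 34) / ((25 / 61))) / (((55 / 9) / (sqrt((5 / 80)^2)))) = -24652707 / 748000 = -32.96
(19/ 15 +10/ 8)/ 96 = 151/ 5760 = 0.03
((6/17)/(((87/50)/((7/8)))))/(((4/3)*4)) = 525/15776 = 0.03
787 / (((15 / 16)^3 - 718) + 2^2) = -3223552 / 2921169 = -1.10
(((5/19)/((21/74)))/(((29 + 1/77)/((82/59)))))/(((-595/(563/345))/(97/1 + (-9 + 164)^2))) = -64748830652/22031702415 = -2.94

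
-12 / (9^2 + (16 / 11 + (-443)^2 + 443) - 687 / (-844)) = -111408 / 1826861593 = -0.00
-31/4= -7.75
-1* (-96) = 96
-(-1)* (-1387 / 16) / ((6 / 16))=-1387 / 6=-231.17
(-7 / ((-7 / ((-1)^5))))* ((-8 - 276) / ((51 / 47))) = 13348 / 51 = 261.73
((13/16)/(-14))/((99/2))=-13/11088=-0.00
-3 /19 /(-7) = 3 /133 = 0.02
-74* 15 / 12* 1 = -92.50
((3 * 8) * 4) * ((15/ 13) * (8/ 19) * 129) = 1486080/ 247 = 6016.52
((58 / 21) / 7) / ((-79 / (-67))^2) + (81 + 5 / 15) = 74877758 / 917427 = 81.62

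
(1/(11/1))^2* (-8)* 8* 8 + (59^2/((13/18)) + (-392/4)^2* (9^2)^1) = 1231249414/1573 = 782739.61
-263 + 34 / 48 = -262.29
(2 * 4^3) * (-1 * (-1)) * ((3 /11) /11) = 384 /121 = 3.17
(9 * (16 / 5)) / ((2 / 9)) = 648 / 5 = 129.60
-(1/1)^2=-1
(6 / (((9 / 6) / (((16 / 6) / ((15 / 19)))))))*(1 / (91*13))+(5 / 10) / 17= 73907 / 1809990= 0.04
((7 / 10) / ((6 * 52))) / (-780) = -7 / 2433600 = -0.00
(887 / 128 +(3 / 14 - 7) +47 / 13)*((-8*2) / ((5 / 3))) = -131367 / 3640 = -36.09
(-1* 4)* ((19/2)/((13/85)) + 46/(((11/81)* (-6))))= -3238/143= -22.64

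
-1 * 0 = 0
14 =14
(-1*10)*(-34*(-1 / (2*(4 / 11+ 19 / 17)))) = -31790 / 277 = -114.77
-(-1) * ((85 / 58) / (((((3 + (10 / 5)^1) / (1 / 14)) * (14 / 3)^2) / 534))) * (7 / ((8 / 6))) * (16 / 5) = 122553 / 14210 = 8.62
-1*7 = -7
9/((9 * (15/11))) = 11/15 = 0.73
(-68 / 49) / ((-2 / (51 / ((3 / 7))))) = 578 / 7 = 82.57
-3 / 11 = -0.27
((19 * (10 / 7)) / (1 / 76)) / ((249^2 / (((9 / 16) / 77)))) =1805 / 7426342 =0.00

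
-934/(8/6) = -700.50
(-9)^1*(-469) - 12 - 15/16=67329/16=4208.06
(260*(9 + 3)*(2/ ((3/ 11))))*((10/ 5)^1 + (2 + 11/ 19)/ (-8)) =729300/ 19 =38384.21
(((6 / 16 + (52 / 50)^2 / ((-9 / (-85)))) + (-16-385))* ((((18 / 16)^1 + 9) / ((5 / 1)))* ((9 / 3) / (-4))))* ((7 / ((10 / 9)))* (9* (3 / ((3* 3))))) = 17930354967 / 1600000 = 11206.47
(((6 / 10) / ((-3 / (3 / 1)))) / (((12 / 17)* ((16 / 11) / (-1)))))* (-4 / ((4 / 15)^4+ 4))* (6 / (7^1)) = -5680125 / 11354336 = -0.50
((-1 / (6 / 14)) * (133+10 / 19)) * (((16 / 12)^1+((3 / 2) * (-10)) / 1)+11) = 142072 / 171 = 830.83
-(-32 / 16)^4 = -16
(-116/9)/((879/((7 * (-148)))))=15.19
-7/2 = -3.50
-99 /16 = -6.19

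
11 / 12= 0.92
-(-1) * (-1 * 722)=-722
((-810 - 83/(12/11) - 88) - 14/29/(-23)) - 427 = -11214103/8004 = -1401.06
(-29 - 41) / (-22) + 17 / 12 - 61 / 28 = 559 / 231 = 2.42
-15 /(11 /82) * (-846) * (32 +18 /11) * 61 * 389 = 9136011443400 /121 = 75504226804.96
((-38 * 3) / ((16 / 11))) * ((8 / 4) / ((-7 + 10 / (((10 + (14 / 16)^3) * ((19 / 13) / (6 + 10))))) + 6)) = -65080719 / 3844652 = -16.93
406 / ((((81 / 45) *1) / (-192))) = -129920 / 3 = -43306.67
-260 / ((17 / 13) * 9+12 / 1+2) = -676 / 67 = -10.09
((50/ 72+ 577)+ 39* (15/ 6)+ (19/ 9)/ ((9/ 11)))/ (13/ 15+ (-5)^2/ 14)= 7685965/ 30078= 255.53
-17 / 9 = -1.89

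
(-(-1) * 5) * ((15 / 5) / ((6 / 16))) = 40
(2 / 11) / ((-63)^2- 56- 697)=1 / 17688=0.00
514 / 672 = 257 / 336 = 0.76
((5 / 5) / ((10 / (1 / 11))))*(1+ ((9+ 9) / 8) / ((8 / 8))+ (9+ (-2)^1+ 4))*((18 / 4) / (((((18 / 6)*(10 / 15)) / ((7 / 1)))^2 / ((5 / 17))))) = 2.10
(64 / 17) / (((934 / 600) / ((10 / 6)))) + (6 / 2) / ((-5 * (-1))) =183817 / 39695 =4.63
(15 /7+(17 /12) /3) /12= 0.22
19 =19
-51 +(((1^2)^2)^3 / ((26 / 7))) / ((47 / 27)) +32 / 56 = -430043 / 8554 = -50.27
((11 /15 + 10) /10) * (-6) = -161 /25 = -6.44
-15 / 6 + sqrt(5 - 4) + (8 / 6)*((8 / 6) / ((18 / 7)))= -131 / 162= -0.81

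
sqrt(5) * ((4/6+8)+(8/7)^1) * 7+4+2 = 6+206 * sqrt(5)/3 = 159.54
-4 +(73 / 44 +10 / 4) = 7 / 44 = 0.16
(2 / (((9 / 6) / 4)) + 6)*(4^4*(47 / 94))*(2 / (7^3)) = 8.46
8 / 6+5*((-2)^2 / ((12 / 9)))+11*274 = 3030.33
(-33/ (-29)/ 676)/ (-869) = -3/ 1548716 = -0.00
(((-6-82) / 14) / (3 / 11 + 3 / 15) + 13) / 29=-27 / 2639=-0.01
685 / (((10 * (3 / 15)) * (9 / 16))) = 5480 / 9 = 608.89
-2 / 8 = -1 / 4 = -0.25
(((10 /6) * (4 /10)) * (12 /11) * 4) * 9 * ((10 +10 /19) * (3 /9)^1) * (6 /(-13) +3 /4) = 26.50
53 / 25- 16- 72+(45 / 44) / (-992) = -93713381 / 1091200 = -85.88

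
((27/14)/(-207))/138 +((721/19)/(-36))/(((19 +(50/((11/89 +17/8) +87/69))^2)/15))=-150113795047397/2105508868765694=-0.07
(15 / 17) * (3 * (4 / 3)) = 3.53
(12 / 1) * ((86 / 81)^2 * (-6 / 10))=-29584 / 3645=-8.12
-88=-88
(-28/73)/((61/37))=-1036/4453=-0.23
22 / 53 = 0.42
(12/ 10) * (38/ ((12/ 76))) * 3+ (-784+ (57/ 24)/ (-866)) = 2854241/ 34640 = 82.40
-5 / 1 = -5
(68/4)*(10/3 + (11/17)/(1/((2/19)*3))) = 3428/57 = 60.14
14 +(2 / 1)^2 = 18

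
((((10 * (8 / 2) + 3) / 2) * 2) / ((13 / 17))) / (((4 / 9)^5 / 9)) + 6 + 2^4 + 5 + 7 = 388935979 / 13312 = 29216.95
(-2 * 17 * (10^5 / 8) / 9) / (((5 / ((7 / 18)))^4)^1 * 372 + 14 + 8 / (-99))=-5612337500 / 1208144194289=-0.00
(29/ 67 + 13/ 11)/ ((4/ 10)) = 4.04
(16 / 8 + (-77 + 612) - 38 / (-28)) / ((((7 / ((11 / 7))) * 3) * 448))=82907 / 921984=0.09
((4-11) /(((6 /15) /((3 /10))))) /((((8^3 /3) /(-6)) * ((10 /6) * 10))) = 567 /51200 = 0.01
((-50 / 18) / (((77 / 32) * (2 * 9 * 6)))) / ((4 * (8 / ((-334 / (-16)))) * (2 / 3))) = -4175 / 399168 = -0.01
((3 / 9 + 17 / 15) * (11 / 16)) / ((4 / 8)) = 121 / 60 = 2.02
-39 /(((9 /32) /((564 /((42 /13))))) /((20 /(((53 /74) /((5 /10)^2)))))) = -168993.93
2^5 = 32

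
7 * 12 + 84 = 168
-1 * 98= -98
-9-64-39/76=-5587/76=-73.51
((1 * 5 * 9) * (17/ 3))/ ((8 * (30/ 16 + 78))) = 85/ 213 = 0.40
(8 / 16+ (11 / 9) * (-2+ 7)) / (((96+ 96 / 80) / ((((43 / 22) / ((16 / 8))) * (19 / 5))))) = 0.25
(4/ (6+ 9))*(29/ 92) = 29/ 345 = 0.08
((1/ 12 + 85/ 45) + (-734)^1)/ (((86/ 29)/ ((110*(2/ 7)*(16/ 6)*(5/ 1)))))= -840660700/ 8127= -103440.47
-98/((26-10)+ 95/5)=-14/5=-2.80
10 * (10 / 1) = 100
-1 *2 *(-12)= 24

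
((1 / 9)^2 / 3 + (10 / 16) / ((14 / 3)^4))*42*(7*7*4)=405743 / 9072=44.72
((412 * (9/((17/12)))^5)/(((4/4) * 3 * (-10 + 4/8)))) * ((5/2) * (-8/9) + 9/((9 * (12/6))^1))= 257641.44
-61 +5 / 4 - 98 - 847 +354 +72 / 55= -142877 / 220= -649.44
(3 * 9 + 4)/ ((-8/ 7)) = -217/ 8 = -27.12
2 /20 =1 /10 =0.10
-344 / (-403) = 344 / 403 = 0.85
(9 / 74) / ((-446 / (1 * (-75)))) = 0.02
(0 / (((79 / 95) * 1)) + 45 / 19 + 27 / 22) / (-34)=-1503 / 14212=-0.11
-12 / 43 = -0.28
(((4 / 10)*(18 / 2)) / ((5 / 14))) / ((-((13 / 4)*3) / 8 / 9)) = -24192 / 325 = -74.44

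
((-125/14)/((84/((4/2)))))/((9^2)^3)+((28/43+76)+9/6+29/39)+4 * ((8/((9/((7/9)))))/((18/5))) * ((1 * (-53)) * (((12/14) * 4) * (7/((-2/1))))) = 99123168511639/174680405172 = 567.45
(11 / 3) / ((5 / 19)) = 209 / 15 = 13.93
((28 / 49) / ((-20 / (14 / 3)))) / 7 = -2 / 105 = -0.02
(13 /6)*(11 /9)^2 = 1573 /486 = 3.24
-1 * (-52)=52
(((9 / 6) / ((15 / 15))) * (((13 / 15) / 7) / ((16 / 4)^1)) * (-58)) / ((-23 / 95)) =7163 / 644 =11.12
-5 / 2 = -2.50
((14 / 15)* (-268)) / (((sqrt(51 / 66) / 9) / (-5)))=11256* sqrt(374) / 17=12804.75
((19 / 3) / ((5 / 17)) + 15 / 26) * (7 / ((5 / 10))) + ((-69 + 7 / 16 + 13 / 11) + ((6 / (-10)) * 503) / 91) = 11476093 / 48048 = 238.85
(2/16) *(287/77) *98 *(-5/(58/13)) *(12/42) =-18655/1276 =-14.62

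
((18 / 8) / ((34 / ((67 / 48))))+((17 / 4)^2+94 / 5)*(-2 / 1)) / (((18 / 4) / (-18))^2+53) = -267041 / 192440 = -1.39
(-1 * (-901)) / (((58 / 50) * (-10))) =-4505 / 58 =-77.67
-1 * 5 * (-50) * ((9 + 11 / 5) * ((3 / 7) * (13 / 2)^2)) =50700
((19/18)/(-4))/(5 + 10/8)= -19/450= -0.04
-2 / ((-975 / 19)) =38 / 975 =0.04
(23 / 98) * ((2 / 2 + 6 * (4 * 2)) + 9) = 13.61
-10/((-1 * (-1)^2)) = 10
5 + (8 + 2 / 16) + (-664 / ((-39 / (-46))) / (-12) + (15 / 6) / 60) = 18353 / 234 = 78.43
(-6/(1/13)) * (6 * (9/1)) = -4212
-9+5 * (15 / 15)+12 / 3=0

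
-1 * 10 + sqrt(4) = -8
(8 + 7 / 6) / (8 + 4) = 55 / 72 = 0.76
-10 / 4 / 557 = -5 / 1114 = -0.00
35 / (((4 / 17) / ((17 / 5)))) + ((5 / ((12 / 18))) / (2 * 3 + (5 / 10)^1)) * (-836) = -23861 / 52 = -458.87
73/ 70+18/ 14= 163/ 70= 2.33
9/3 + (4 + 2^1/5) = 37/5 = 7.40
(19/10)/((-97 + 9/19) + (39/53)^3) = -53744597/2719133570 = -0.02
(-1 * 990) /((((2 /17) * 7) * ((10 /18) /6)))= -90882 /7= -12983.14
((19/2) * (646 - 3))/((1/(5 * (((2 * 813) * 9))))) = 446958945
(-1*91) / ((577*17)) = -91 / 9809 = -0.01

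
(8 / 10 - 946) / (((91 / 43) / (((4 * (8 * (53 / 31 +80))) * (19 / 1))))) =-312968725952 / 14105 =-22188495.28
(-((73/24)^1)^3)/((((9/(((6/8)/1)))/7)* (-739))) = 2723119/122591232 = 0.02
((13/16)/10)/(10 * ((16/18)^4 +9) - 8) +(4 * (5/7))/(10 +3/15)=9293841601/33070309440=0.28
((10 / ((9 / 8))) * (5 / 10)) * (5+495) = 2222.22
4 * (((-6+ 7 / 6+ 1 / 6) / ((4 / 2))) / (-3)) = 28 / 9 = 3.11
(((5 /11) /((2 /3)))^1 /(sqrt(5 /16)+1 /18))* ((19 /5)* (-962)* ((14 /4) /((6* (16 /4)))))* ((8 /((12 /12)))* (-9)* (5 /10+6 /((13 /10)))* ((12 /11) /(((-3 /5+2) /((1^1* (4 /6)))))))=-605873520 /48521+2726430840* sqrt(5) /48521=113159.48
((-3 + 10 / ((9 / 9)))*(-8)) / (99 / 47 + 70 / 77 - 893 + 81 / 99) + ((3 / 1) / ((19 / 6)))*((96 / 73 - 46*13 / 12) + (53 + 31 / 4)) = 14857337203 / 1275205026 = 11.65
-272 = -272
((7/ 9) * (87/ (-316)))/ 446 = -203/ 422808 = -0.00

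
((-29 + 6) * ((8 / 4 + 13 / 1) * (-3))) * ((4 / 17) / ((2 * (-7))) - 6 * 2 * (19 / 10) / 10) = -1414431 / 595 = -2377.19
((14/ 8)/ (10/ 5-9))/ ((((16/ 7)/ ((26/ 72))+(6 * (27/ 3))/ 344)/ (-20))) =78260/ 101529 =0.77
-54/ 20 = -2.70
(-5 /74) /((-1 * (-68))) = -5 /5032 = -0.00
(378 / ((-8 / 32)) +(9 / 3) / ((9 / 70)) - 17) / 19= -4517 / 57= -79.25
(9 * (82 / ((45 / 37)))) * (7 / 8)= 10619 / 20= 530.95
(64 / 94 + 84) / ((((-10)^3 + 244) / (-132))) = 43780 / 2961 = 14.79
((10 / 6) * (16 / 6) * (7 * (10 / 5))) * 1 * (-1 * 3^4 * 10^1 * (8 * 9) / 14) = -259200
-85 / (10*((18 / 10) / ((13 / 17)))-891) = 1105 / 11277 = 0.10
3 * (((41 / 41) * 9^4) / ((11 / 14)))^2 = 25311471948 / 121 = 209185718.58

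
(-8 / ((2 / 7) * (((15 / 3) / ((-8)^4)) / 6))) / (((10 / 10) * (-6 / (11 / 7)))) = 36044.80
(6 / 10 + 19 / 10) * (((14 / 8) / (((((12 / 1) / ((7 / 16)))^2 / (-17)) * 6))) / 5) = -5831 / 1769472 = -0.00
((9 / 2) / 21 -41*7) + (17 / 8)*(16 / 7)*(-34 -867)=-65283 / 14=-4663.07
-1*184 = -184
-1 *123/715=-123/715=-0.17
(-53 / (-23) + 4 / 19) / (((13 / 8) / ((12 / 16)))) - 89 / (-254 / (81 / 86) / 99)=4198517907 / 124095764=33.83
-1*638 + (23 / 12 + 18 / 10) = -38057 / 60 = -634.28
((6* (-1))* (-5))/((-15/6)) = -12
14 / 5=2.80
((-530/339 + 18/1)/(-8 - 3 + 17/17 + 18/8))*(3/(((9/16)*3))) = -3.77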